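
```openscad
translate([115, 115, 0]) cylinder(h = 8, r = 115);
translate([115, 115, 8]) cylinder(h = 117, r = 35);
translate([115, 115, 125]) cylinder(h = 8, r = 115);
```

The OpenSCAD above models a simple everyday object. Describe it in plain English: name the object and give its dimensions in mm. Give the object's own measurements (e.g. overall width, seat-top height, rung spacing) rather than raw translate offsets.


A spool: two coaxial disc flanges of radius 115 mm and thickness 8 mm, joined by a core cylinder of radius 35 mm and height 117 mm. The lower flange rests on z = 0 and the three cylinders share a vertical axis.


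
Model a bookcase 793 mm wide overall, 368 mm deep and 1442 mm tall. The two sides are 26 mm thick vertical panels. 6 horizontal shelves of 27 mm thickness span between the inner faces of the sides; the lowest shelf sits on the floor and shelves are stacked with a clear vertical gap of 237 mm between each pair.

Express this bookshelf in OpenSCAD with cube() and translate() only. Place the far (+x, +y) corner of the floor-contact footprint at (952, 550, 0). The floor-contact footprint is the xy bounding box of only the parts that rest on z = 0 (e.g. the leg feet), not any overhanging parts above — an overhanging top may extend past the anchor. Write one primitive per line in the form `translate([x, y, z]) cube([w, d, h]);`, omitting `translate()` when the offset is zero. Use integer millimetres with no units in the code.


translate([159, 182, 0]) cube([26, 368, 1442]);
translate([926, 182, 0]) cube([26, 368, 1442]);
translate([185, 182, 0]) cube([741, 368, 27]);
translate([185, 182, 264]) cube([741, 368, 27]);
translate([185, 182, 528]) cube([741, 368, 27]);
translate([185, 182, 792]) cube([741, 368, 27]);
translate([185, 182, 1056]) cube([741, 368, 27]);
translate([185, 182, 1320]) cube([741, 368, 27]);


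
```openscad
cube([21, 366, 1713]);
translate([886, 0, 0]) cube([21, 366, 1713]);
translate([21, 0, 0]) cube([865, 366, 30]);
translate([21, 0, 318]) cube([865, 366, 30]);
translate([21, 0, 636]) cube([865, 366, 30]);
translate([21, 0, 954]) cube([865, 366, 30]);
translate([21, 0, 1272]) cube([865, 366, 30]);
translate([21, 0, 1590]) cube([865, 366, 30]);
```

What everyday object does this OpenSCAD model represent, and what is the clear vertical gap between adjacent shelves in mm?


A bookshelf. The clear shelf gap is 288 mm.

Two tall side panels with 6 horizontal boards between them — a bookshelf. The first two shelf undersides are at z = 0 and z = 318; with shelf thickness 30, the clear gap is 318 − 0 − 30 = 288 mm.


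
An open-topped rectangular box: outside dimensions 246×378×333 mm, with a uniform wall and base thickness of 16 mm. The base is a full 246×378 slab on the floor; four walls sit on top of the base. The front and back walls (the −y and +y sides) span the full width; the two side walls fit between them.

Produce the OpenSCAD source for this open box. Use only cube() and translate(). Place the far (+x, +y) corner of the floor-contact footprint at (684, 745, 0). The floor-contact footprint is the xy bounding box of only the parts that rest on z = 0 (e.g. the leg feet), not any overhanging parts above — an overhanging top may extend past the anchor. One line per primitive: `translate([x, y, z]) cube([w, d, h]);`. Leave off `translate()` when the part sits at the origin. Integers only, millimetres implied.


translate([438, 367, 0]) cube([246, 378, 16]);
translate([438, 367, 16]) cube([246, 16, 317]);
translate([438, 729, 16]) cube([246, 16, 317]);
translate([438, 383, 16]) cube([16, 346, 317]);
translate([668, 383, 16]) cube([16, 346, 317]);


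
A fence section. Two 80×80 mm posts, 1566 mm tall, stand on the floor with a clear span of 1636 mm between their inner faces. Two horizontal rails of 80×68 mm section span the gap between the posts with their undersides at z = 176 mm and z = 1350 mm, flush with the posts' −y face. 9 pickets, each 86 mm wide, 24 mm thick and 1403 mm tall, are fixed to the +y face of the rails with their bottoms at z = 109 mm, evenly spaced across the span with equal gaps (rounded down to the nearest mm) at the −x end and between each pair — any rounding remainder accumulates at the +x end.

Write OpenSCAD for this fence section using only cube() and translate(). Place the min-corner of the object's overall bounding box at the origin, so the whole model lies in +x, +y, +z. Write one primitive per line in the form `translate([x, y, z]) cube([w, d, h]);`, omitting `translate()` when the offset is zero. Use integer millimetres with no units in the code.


cube([80, 80, 1566]);
translate([1716, 0, 0]) cube([80, 80, 1566]);
translate([80, 0, 176]) cube([1636, 80, 68]);
translate([80, 0, 1350]) cube([1636, 80, 68]);
translate([166, 80, 109]) cube([86, 24, 1403]);
translate([338, 80, 109]) cube([86, 24, 1403]);
translate([510, 80, 109]) cube([86, 24, 1403]);
translate([682, 80, 109]) cube([86, 24, 1403]);
translate([854, 80, 109]) cube([86, 24, 1403]);
translate([1026, 80, 109]) cube([86, 24, 1403]);
translate([1198, 80, 109]) cube([86, 24, 1403]);
translate([1370, 80, 109]) cube([86, 24, 1403]);
translate([1542, 80, 109]) cube([86, 24, 1403]);


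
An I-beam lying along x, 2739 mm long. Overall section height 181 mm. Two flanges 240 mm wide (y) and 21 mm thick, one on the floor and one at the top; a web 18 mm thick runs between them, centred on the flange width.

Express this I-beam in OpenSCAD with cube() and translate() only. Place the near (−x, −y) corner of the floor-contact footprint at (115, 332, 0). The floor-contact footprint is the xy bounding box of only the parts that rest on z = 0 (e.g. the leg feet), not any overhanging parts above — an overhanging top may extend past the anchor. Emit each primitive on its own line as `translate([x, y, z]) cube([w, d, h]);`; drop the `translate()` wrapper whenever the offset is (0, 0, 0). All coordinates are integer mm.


translate([115, 332, 0]) cube([2739, 240, 21]);
translate([115, 443, 21]) cube([2739, 18, 139]);
translate([115, 332, 160]) cube([2739, 240, 21]);


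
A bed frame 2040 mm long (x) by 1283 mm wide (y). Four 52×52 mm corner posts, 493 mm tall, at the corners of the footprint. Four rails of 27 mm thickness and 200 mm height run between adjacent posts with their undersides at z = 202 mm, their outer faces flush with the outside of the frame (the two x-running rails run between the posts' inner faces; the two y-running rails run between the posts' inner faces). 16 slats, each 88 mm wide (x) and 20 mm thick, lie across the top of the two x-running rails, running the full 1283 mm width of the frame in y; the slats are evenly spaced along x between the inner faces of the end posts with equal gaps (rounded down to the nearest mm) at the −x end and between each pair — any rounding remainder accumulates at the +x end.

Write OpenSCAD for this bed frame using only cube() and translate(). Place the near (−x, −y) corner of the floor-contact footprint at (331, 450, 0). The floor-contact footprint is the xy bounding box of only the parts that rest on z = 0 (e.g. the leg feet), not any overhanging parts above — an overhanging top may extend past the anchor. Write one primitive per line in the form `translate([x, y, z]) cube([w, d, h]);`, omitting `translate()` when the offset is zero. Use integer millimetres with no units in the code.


translate([331, 450, 0]) cube([52, 52, 493]);
translate([331, 1681, 0]) cube([52, 52, 493]);
translate([2319, 450, 0]) cube([52, 52, 493]);
translate([2319, 1681, 0]) cube([52, 52, 493]);
translate([383, 450, 202]) cube([1936, 27, 200]);
translate([383, 1706, 202]) cube([1936, 27, 200]);
translate([331, 502, 202]) cube([27, 1179, 200]);
translate([2344, 502, 202]) cube([27, 1179, 200]);
translate([414, 450, 402]) cube([88, 1283, 20]);
translate([533, 450, 402]) cube([88, 1283, 20]);
translate([652, 450, 402]) cube([88, 1283, 20]);
translate([771, 450, 402]) cube([88, 1283, 20]);
translate([890, 450, 402]) cube([88, 1283, 20]);
translate([1009, 450, 402]) cube([88, 1283, 20]);
translate([1128, 450, 402]) cube([88, 1283, 20]);
translate([1247, 450, 402]) cube([88, 1283, 20]);
translate([1366, 450, 402]) cube([88, 1283, 20]);
translate([1485, 450, 402]) cube([88, 1283, 20]);
translate([1604, 450, 402]) cube([88, 1283, 20]);
translate([1723, 450, 402]) cube([88, 1283, 20]);
translate([1842, 450, 402]) cube([88, 1283, 20]);
translate([1961, 450, 402]) cube([88, 1283, 20]);
translate([2080, 450, 402]) cube([88, 1283, 20]);
translate([2199, 450, 402]) cube([88, 1283, 20]);


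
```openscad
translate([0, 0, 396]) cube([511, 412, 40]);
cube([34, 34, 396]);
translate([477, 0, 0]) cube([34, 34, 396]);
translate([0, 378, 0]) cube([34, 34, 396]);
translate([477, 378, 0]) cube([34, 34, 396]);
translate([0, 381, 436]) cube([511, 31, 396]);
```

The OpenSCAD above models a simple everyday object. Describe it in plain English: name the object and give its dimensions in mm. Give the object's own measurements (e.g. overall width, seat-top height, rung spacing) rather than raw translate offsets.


A chair. The seat is a 511×412×40 mm slab with its top at z = 436 mm, on four 34×34 mm corner legs (flush with the seat edges, standing on z = 0). A flat backrest 31 mm thick, 396 mm tall, spans the full seat width and rises from the seat top along its +y edge, rear face flush with the rear of the seat.


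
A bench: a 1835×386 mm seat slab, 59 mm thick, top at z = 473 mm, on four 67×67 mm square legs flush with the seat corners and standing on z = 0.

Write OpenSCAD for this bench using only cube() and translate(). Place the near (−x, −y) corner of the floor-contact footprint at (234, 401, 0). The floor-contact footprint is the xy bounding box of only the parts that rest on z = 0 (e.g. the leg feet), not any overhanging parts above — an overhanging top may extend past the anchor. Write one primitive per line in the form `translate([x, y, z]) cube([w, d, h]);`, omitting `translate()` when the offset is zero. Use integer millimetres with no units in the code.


translate([234, 401, 414]) cube([1835, 386, 59]);
translate([234, 401, 0]) cube([67, 67, 414]);
translate([234, 720, 0]) cube([67, 67, 414]);
translate([2002, 401, 0]) cube([67, 67, 414]);
translate([2002, 720, 0]) cube([67, 67, 414]);


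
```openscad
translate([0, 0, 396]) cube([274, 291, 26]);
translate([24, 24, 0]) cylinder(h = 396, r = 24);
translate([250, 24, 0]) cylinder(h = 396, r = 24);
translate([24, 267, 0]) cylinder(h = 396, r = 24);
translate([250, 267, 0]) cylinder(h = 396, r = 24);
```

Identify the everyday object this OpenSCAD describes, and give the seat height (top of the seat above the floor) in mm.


A stool. The seat height is 422 mm.

A 274×291×26 slab at z = 396 on four corner cylinders — a stool. The seat top is 396 + 26 = 422 mm.


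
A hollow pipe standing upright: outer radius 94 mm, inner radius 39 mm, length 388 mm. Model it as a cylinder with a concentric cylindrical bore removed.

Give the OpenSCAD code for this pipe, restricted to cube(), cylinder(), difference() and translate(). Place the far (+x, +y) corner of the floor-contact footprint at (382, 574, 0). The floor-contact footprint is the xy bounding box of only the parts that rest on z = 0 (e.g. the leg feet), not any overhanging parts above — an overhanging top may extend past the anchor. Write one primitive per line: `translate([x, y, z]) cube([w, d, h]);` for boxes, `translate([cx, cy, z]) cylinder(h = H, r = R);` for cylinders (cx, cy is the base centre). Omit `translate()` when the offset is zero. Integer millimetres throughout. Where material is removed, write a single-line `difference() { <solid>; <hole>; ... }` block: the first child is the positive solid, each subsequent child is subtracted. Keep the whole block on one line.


difference() { translate([288, 480, 0]) cylinder(h = 388, r = 94); translate([288, 480, 0]) cylinder(h = 388, r = 39); }


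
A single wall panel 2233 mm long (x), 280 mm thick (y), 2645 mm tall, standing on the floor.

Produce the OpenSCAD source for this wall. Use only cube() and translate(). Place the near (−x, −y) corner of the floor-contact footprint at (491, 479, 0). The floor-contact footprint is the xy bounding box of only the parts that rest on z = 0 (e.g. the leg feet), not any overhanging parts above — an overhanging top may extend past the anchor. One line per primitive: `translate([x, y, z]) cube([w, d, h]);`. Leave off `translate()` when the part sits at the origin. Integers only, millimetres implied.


translate([491, 479, 0]) cube([2233, 280, 2645]);


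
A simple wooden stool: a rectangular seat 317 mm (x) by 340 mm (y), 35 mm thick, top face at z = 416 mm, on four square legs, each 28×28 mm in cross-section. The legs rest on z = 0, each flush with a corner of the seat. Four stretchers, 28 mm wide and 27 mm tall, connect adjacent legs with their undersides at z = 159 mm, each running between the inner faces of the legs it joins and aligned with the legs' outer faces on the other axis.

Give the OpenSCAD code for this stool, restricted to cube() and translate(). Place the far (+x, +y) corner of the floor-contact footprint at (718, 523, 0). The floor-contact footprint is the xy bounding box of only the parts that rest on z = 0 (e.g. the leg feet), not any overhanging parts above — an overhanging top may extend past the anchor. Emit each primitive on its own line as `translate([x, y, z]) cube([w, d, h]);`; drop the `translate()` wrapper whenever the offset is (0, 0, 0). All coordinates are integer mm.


translate([401, 183, 381]) cube([317, 340, 35]);
translate([401, 183, 0]) cube([28, 28, 381]);
translate([690, 183, 0]) cube([28, 28, 381]);
translate([401, 495, 0]) cube([28, 28, 381]);
translate([690, 495, 0]) cube([28, 28, 381]);
translate([429, 183, 159]) cube([261, 28, 27]);
translate([429, 495, 159]) cube([261, 28, 27]);
translate([401, 211, 159]) cube([28, 284, 27]);
translate([690, 211, 159]) cube([28, 284, 27]);


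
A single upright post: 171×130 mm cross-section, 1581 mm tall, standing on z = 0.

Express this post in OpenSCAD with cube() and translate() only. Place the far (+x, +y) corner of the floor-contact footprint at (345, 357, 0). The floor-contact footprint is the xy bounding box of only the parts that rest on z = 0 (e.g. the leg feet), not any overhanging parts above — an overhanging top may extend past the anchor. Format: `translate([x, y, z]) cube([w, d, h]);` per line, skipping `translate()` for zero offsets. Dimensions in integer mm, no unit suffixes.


translate([174, 227, 0]) cube([171, 130, 1581]);


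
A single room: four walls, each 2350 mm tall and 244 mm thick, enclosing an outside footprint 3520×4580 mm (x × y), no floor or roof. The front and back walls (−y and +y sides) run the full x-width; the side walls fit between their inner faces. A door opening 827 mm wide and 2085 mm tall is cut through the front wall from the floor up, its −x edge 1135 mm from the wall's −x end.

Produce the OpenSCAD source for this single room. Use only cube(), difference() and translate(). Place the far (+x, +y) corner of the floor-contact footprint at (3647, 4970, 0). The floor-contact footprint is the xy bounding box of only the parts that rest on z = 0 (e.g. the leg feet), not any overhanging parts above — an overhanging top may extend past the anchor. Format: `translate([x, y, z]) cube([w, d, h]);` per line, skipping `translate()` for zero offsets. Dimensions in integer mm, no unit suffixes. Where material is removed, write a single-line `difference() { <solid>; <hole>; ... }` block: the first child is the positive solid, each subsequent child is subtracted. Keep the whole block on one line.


difference() { translate([127, 390, 0]) cube([3520, 244, 2350]); translate([1262, 390, 0]) cube([827, 244, 2085]); }
translate([127, 4726, 0]) cube([3520, 244, 2350]);
translate([127, 634, 0]) cube([244, 4092, 2350]);
translate([3403, 634, 0]) cube([244, 4092, 2350]);


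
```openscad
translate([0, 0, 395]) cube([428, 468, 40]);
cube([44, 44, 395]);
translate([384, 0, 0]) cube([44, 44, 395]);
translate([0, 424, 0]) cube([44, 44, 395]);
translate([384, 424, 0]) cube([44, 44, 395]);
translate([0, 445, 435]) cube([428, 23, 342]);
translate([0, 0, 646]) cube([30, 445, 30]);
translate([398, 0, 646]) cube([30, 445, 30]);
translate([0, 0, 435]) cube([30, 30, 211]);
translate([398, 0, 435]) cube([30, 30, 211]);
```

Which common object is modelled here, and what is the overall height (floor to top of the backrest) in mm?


A chair. The overall height is 777 mm.

A slab on four corner posts with a tall panel at the back — a chair. The seat slab sits at z = 395 with thickness 40, and the 342 mm backrest starts at the seat top, so the overall height is 395 + 40 + 342 = 777 mm.


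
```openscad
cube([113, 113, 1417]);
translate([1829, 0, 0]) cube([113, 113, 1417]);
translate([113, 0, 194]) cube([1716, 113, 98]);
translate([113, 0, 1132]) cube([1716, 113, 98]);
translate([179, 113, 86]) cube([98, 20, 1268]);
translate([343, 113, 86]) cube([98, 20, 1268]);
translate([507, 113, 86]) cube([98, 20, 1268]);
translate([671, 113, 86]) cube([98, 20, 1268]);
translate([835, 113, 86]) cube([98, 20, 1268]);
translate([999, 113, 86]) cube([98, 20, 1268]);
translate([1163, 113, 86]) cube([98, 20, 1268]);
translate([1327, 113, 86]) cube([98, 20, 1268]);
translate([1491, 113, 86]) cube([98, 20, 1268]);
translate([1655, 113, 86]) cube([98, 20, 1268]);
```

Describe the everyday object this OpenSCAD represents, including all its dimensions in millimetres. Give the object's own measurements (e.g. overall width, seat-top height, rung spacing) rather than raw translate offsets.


A fence section. Two 113×113 mm posts, 1417 mm tall, stand on the floor with a clear span of 1716 mm between their inner faces. Two horizontal rails of 113×98 mm section span the gap between the posts with their undersides at z = 194 mm and z = 1132 mm, flush with the posts' −y face. 10 pickets, each 98 mm wide, 20 mm thick and 1268 mm tall, are fixed to the +y face of the rails with their bottoms at z = 86 mm, spaced across the span with a 66 mm gap after the −x post and between neighbouring pickets, with 76 mm left before the +x post.


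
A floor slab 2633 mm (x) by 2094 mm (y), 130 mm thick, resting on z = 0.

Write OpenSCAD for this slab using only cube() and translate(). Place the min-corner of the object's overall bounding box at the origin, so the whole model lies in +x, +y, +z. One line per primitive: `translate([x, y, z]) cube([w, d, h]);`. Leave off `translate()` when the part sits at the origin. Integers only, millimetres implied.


cube([2633, 2094, 130]);


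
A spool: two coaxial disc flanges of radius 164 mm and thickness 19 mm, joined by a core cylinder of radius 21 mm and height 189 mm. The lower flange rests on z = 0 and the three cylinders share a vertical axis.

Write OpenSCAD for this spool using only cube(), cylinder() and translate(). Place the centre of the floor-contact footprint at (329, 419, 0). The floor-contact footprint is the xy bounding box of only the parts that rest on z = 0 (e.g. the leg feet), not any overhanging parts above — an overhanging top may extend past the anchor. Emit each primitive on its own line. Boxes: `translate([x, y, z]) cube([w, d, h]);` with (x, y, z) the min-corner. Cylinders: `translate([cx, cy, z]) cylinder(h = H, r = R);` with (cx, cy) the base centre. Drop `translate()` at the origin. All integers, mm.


translate([329, 419, 0]) cylinder(h = 19, r = 164);
translate([329, 419, 19]) cylinder(h = 189, r = 21);
translate([329, 419, 208]) cylinder(h = 19, r = 164);


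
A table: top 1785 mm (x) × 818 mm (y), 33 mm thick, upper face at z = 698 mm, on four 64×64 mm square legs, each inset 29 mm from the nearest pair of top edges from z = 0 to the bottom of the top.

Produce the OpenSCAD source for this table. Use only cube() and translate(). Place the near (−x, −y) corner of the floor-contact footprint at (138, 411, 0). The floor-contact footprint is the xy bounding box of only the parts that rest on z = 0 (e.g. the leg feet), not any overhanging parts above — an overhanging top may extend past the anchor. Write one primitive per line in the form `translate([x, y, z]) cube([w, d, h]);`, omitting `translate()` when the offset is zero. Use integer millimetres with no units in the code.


translate([109, 382, 665]) cube([1785, 818, 33]);
translate([138, 411, 0]) cube([64, 64, 665]);
translate([1801, 411, 0]) cube([64, 64, 665]);
translate([138, 1107, 0]) cube([64, 64, 665]);
translate([1801, 1107, 0]) cube([64, 64, 665]);


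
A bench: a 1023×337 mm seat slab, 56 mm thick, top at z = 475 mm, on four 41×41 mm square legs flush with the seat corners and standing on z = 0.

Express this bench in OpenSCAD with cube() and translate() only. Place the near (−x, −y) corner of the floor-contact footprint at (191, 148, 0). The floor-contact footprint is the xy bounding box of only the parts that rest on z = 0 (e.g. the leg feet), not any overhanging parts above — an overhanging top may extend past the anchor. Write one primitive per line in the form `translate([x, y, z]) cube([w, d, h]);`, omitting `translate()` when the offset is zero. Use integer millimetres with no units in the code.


translate([191, 148, 419]) cube([1023, 337, 56]);
translate([191, 148, 0]) cube([41, 41, 419]);
translate([191, 444, 0]) cube([41, 41, 419]);
translate([1173, 148, 0]) cube([41, 41, 419]);
translate([1173, 444, 0]) cube([41, 41, 419]);


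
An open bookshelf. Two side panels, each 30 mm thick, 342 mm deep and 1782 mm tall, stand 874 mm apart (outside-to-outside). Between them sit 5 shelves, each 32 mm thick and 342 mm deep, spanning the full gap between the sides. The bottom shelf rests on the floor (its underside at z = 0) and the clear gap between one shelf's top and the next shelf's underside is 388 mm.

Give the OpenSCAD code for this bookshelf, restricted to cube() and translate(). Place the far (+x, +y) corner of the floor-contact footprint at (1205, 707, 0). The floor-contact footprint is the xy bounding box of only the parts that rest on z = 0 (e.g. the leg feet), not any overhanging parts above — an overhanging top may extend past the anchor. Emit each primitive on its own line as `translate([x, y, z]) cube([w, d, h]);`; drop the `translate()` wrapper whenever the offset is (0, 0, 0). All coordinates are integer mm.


translate([331, 365, 0]) cube([30, 342, 1782]);
translate([1175, 365, 0]) cube([30, 342, 1782]);
translate([361, 365, 0]) cube([814, 342, 32]);
translate([361, 365, 420]) cube([814, 342, 32]);
translate([361, 365, 840]) cube([814, 342, 32]);
translate([361, 365, 1260]) cube([814, 342, 32]);
translate([361, 365, 1680]) cube([814, 342, 32]);


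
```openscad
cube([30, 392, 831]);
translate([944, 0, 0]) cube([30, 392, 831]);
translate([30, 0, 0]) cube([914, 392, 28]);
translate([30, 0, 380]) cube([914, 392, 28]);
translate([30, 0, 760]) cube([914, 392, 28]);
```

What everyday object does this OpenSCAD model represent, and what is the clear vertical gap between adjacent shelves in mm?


A bookshelf. The clear shelf gap is 352 mm.

Two tall side panels with 3 horizontal boards between them — a bookshelf. The first two shelf undersides are at z = 0 and z = 380; with shelf thickness 28, the clear gap is 380 − 0 − 28 = 352 mm.


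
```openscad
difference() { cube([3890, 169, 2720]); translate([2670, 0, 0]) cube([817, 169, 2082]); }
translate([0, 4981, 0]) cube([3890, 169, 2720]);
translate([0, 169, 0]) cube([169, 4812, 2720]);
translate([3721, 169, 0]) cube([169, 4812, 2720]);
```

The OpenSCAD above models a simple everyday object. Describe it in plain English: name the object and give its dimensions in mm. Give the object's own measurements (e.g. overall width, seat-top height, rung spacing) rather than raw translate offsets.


A single room: four walls, each 2720 mm tall and 169 mm thick, enclosing an outside footprint 3890×5150 mm (x × y), no floor or roof. The front and back walls (−y and +y sides) run the full x-width; the side walls fit between their inner faces. A door opening 817 mm wide and 2082 mm tall is cut through the front wall from the floor up, its −x edge 2670 mm from the wall's −x end.


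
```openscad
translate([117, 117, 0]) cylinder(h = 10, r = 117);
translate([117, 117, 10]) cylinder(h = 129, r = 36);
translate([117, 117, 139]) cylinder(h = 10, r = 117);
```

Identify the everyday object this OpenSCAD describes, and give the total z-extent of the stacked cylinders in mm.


A spool. The overall height is 149 mm.

Three coaxial cylinders, large–small–large — a spool. Two 10 mm flanges and a 129 mm core give 10 + 129 + 10 = 149 mm.


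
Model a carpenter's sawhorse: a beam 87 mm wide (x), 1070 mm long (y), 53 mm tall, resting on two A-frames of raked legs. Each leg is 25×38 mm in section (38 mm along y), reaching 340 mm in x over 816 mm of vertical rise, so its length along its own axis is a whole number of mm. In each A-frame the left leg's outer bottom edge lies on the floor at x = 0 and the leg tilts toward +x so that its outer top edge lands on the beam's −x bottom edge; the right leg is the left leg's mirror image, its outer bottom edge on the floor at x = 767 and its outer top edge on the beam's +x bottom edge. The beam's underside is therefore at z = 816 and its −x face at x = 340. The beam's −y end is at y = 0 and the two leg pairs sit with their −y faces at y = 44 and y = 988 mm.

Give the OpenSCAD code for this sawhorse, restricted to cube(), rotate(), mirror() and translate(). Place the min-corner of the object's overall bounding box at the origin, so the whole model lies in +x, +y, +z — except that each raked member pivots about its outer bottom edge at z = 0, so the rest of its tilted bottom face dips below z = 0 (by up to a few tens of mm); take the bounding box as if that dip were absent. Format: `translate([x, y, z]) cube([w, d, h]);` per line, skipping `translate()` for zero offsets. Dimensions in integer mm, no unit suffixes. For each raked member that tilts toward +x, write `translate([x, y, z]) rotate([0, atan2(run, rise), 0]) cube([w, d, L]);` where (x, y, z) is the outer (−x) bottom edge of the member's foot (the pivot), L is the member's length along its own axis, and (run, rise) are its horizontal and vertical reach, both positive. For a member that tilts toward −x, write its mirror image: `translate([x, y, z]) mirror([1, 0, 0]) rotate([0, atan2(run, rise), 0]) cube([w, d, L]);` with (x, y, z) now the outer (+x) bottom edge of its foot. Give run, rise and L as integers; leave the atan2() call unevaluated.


translate([340, 0, 816]) cube([87, 1070, 53]);
translate([0, 44, 0]) rotate([0, atan2(340, 816), 0]) cube([25, 38, 884]);
translate([767, 44, 0]) mirror([1, 0, 0]) rotate([0, atan2(340, 816), 0]) cube([25, 38, 884]);
translate([0, 988, 0]) rotate([0, atan2(340, 816), 0]) cube([25, 38, 884]);
translate([767, 988, 0]) mirror([1, 0, 0]) rotate([0, atan2(340, 816), 0]) cube([25, 38, 884]);


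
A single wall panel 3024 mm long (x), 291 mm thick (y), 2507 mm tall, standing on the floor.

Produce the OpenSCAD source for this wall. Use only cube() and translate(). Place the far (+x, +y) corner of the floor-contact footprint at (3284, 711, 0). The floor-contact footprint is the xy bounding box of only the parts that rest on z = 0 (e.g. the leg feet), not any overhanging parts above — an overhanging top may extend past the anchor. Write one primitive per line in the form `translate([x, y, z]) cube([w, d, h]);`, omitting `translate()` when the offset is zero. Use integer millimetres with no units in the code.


translate([260, 420, 0]) cube([3024, 291, 2507]);


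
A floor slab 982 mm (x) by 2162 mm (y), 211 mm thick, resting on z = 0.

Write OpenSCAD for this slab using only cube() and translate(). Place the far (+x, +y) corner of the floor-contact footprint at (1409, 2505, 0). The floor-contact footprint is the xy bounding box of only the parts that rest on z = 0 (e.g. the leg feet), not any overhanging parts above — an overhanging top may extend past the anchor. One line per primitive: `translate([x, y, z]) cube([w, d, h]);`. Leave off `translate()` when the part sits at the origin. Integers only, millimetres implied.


translate([427, 343, 0]) cube([982, 2162, 211]);


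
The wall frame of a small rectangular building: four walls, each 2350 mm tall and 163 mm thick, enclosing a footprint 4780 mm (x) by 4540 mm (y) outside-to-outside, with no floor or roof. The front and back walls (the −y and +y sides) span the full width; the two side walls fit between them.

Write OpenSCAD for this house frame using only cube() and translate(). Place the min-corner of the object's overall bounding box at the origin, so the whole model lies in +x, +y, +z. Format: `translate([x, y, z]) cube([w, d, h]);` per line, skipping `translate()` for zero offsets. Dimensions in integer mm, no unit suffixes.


cube([4780, 163, 2350]);
translate([0, 4377, 0]) cube([4780, 163, 2350]);
translate([0, 163, 0]) cube([163, 4214, 2350]);
translate([4617, 163, 0]) cube([163, 4214, 2350]);


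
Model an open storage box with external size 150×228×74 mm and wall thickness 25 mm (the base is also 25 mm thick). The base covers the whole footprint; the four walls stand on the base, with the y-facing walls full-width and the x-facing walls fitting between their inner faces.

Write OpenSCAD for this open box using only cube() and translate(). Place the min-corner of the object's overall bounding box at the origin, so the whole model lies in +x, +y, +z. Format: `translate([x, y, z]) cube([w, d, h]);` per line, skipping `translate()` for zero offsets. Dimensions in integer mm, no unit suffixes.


cube([150, 228, 25]);
translate([0, 0, 25]) cube([150, 25, 49]);
translate([0, 203, 25]) cube([150, 25, 49]);
translate([0, 25, 25]) cube([25, 178, 49]);
translate([125, 25, 25]) cube([25, 178, 49]);


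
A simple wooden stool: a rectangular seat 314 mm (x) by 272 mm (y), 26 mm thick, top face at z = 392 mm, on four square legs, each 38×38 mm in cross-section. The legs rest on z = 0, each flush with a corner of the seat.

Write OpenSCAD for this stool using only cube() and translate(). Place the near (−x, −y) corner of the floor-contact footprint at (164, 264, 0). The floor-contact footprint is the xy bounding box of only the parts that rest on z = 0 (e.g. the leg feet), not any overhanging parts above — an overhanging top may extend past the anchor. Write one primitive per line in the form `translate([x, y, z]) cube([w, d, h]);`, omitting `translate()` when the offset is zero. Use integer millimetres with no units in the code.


translate([164, 264, 366]) cube([314, 272, 26]);
translate([164, 264, 0]) cube([38, 38, 366]);
translate([440, 264, 0]) cube([38, 38, 366]);
translate([164, 498, 0]) cube([38, 38, 366]);
translate([440, 498, 0]) cube([38, 38, 366]);


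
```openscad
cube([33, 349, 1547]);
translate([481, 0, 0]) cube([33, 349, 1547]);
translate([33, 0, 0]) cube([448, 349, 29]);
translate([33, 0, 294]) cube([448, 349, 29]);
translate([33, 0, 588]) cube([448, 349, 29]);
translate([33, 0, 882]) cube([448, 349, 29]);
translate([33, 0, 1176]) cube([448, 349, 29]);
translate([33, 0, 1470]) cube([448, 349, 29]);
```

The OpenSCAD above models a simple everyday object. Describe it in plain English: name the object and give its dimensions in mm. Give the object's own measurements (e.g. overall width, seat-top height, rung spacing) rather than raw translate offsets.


An open bookshelf. Two side panels, each 33 mm thick, 349 mm deep and 1547 mm tall, stand 514 mm apart (outside-to-outside). Between them sit 6 shelves, each 29 mm thick and 349 mm deep, spanning the full gap between the sides. The bottom shelf rests on the floor (its underside at z = 0) and the clear gap between one shelf's top and the next shelf's underside is 265 mm.


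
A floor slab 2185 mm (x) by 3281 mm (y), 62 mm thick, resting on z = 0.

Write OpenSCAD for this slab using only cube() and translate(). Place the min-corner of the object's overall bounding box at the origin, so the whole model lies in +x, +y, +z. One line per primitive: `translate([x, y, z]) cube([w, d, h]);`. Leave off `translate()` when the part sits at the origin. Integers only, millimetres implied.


cube([2185, 3281, 62]);


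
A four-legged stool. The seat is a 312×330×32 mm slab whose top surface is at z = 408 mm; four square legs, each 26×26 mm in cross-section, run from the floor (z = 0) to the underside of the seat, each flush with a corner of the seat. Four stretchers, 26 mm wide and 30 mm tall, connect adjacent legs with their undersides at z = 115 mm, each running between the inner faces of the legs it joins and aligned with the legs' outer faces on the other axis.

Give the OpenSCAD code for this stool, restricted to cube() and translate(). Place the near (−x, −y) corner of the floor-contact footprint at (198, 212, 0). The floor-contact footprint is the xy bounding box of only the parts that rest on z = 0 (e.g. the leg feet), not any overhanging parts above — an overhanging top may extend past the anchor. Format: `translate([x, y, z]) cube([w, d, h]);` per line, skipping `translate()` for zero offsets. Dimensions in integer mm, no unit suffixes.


// leg_h = 408 - 32 = 376
// stretcher span = 312 - 2*26 = 260
translate([198, 212, 376]) cube([312, 330, 32]);
translate([198, 212, 0]) cube([26, 26, 376]);
translate([484, 212, 0]) cube([26, 26, 376]);
translate([198, 516, 0]) cube([26, 26, 376]);
translate([484, 516, 0]) cube([26, 26, 376]);
translate([224, 212, 115]) cube([260, 26, 30]);
translate([224, 516, 115]) cube([260, 26, 30]);
translate([198, 238, 115]) cube([26, 278, 30]);
translate([484, 238, 115]) cube([26, 278, 30]);


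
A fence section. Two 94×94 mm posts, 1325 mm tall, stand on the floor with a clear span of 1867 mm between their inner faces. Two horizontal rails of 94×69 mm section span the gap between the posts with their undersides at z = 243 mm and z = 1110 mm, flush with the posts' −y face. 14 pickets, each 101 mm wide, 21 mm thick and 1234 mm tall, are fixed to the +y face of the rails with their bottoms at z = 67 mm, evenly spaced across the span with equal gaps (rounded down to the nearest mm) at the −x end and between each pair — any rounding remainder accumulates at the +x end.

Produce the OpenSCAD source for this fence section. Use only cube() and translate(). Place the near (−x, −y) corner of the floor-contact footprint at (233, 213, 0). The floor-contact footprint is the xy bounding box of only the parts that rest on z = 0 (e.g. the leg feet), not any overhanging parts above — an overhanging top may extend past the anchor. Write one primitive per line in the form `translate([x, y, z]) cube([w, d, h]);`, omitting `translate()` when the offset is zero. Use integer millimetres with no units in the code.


translate([233, 213, 0]) cube([94, 94, 1325]);
translate([2194, 213, 0]) cube([94, 94, 1325]);
translate([327, 213, 243]) cube([1867, 94, 69]);
translate([327, 213, 1110]) cube([1867, 94, 69]);
translate([357, 307, 67]) cube([101, 21, 1234]);
translate([488, 307, 67]) cube([101, 21, 1234]);
translate([619, 307, 67]) cube([101, 21, 1234]);
translate([750, 307, 67]) cube([101, 21, 1234]);
translate([881, 307, 67]) cube([101, 21, 1234]);
translate([1012, 307, 67]) cube([101, 21, 1234]);
translate([1143, 307, 67]) cube([101, 21, 1234]);
translate([1274, 307, 67]) cube([101, 21, 1234]);
translate([1405, 307, 67]) cube([101, 21, 1234]);
translate([1536, 307, 67]) cube([101, 21, 1234]);
translate([1667, 307, 67]) cube([101, 21, 1234]);
translate([1798, 307, 67]) cube([101, 21, 1234]);
translate([1929, 307, 67]) cube([101, 21, 1234]);
translate([2060, 307, 67]) cube([101, 21, 1234]);


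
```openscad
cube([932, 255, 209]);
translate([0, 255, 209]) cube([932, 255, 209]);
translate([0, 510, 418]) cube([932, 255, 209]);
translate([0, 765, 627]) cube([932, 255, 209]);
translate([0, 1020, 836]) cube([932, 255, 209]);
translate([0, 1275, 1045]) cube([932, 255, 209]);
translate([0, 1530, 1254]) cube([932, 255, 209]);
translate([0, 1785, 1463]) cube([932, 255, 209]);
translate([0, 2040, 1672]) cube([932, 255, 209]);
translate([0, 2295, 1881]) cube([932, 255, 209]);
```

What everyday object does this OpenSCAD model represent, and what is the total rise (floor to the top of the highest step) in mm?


A staircase. The total rise is 2090 mm.

10 identical blocks, each offset up and back from the previous — a staircase. Each step is 209 mm tall and there are 10 of them, so the total rise is 10 × 209 = 2090 mm.


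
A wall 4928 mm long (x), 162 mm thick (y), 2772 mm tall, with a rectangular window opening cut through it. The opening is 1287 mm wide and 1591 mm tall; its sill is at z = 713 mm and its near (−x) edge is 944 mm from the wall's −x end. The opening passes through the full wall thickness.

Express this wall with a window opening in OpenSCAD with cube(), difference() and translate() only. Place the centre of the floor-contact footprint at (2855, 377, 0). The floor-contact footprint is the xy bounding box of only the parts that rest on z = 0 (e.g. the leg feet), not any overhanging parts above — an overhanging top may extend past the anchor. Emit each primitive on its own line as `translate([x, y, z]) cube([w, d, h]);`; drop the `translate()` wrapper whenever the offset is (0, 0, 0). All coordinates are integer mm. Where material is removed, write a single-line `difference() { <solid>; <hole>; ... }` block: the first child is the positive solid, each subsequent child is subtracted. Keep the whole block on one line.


difference() { translate([391, 296, 0]) cube([4928, 162, 2772]); translate([1335, 296, 713]) cube([1287, 162, 1591]); }


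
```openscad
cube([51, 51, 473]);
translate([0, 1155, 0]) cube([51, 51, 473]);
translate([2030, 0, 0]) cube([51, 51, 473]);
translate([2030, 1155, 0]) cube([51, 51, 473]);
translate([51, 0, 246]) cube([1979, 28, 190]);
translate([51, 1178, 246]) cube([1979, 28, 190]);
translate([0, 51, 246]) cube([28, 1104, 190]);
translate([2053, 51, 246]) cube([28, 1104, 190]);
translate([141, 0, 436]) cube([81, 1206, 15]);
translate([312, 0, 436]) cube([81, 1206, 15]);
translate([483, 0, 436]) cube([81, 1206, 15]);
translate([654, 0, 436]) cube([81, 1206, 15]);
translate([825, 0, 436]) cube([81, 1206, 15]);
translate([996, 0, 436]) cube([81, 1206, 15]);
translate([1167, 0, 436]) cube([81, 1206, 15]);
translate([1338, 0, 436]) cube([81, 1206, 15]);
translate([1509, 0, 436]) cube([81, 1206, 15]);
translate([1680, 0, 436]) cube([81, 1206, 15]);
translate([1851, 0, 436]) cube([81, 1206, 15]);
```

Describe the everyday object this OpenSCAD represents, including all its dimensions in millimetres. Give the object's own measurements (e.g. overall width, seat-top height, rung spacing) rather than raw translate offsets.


A bed frame 2081 mm long (x) by 1206 mm wide (y). Four 51×51 mm corner posts, 473 mm tall, at the corners of the footprint. Four rails of 28 mm thickness and 190 mm height run between adjacent posts with their undersides at z = 246 mm, their outer faces flush with the outside of the frame (the two x-running rails run between the posts' inner faces; the two y-running rails run between the posts' inner faces). 11 slats, each 81 mm wide (x) and 15 mm thick, lie across the top of the two x-running rails, running the full 1206 mm width of the frame in y; along x they sit between the end posts with a 90 mm gap after the −x posts and between neighbouring slats, leaving 98 mm before the +x posts.


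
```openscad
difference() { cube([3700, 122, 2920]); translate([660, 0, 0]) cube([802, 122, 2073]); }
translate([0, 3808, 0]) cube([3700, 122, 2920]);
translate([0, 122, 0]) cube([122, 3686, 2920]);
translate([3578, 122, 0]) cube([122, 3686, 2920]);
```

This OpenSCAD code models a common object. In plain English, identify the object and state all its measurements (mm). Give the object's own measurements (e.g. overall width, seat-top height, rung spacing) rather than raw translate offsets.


A single room: four walls, each 2920 mm tall and 122 mm thick, enclosing an outside footprint 3700×3930 mm (x × y), no floor or roof. The front and back walls (−y and +y sides) run the full x-width; the side walls fit between their inner faces. A door opening 802 mm wide and 2073 mm tall is cut through the front wall from the floor up, its −x edge 660 mm from the wall's −x end.
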